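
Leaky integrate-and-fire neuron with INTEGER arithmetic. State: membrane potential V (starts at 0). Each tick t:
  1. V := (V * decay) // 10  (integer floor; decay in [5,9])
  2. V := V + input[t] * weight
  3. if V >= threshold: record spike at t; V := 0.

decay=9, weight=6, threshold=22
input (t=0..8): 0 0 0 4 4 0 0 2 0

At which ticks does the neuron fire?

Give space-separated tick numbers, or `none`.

t=0: input=0 -> V=0
t=1: input=0 -> V=0
t=2: input=0 -> V=0
t=3: input=4 -> V=0 FIRE
t=4: input=4 -> V=0 FIRE
t=5: input=0 -> V=0
t=6: input=0 -> V=0
t=7: input=2 -> V=12
t=8: input=0 -> V=10

Answer: 3 4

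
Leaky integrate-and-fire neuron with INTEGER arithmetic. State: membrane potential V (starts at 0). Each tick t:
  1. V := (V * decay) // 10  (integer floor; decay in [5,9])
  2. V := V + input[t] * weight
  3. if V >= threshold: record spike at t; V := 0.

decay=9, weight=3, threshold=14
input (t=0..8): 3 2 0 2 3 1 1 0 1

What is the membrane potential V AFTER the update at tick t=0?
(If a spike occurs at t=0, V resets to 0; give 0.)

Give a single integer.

t=0: input=3 -> V=9
t=1: input=2 -> V=0 FIRE
t=2: input=0 -> V=0
t=3: input=2 -> V=6
t=4: input=3 -> V=0 FIRE
t=5: input=1 -> V=3
t=6: input=1 -> V=5
t=7: input=0 -> V=4
t=8: input=1 -> V=6

Answer: 9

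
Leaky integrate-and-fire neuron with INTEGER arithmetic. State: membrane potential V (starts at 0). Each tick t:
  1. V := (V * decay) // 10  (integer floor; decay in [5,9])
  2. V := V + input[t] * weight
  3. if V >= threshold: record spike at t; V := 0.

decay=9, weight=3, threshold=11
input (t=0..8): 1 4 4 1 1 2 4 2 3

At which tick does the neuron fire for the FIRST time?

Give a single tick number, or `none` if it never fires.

t=0: input=1 -> V=3
t=1: input=4 -> V=0 FIRE
t=2: input=4 -> V=0 FIRE
t=3: input=1 -> V=3
t=4: input=1 -> V=5
t=5: input=2 -> V=10
t=6: input=4 -> V=0 FIRE
t=7: input=2 -> V=6
t=8: input=3 -> V=0 FIRE

Answer: 1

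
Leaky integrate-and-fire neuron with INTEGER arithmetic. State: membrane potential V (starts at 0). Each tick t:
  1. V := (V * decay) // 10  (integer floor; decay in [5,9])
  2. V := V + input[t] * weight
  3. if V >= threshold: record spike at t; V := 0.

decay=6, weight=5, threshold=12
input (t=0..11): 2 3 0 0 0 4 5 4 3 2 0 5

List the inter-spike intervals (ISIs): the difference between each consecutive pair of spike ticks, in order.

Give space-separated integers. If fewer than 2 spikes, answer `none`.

t=0: input=2 -> V=10
t=1: input=3 -> V=0 FIRE
t=2: input=0 -> V=0
t=3: input=0 -> V=0
t=4: input=0 -> V=0
t=5: input=4 -> V=0 FIRE
t=6: input=5 -> V=0 FIRE
t=7: input=4 -> V=0 FIRE
t=8: input=3 -> V=0 FIRE
t=9: input=2 -> V=10
t=10: input=0 -> V=6
t=11: input=5 -> V=0 FIRE

Answer: 4 1 1 1 3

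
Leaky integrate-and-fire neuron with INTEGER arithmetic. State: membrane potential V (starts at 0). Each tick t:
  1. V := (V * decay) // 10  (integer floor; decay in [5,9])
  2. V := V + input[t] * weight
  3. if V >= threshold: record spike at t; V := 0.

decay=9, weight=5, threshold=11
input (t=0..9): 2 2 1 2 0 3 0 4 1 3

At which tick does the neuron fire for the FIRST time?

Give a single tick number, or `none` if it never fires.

t=0: input=2 -> V=10
t=1: input=2 -> V=0 FIRE
t=2: input=1 -> V=5
t=3: input=2 -> V=0 FIRE
t=4: input=0 -> V=0
t=5: input=3 -> V=0 FIRE
t=6: input=0 -> V=0
t=7: input=4 -> V=0 FIRE
t=8: input=1 -> V=5
t=9: input=3 -> V=0 FIRE

Answer: 1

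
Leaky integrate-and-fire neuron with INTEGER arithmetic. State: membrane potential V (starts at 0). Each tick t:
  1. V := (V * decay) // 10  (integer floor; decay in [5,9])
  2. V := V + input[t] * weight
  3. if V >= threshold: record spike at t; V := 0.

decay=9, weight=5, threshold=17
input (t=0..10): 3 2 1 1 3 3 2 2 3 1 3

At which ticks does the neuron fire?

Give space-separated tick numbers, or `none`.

t=0: input=3 -> V=15
t=1: input=2 -> V=0 FIRE
t=2: input=1 -> V=5
t=3: input=1 -> V=9
t=4: input=3 -> V=0 FIRE
t=5: input=3 -> V=15
t=6: input=2 -> V=0 FIRE
t=7: input=2 -> V=10
t=8: input=3 -> V=0 FIRE
t=9: input=1 -> V=5
t=10: input=3 -> V=0 FIRE

Answer: 1 4 6 8 10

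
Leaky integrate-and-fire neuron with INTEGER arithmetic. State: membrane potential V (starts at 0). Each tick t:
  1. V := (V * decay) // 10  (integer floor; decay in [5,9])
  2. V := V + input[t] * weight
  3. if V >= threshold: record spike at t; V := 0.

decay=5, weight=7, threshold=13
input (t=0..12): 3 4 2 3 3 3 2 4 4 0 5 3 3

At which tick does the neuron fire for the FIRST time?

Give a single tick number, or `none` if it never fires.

t=0: input=3 -> V=0 FIRE
t=1: input=4 -> V=0 FIRE
t=2: input=2 -> V=0 FIRE
t=3: input=3 -> V=0 FIRE
t=4: input=3 -> V=0 FIRE
t=5: input=3 -> V=0 FIRE
t=6: input=2 -> V=0 FIRE
t=7: input=4 -> V=0 FIRE
t=8: input=4 -> V=0 FIRE
t=9: input=0 -> V=0
t=10: input=5 -> V=0 FIRE
t=11: input=3 -> V=0 FIRE
t=12: input=3 -> V=0 FIRE

Answer: 0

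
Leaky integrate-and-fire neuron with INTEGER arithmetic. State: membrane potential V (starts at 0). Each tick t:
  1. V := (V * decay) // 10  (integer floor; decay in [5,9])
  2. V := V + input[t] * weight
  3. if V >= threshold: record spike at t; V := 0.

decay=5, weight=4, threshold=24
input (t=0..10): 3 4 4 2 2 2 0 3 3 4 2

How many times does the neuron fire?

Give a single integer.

Answer: 2

Derivation:
t=0: input=3 -> V=12
t=1: input=4 -> V=22
t=2: input=4 -> V=0 FIRE
t=3: input=2 -> V=8
t=4: input=2 -> V=12
t=5: input=2 -> V=14
t=6: input=0 -> V=7
t=7: input=3 -> V=15
t=8: input=3 -> V=19
t=9: input=4 -> V=0 FIRE
t=10: input=2 -> V=8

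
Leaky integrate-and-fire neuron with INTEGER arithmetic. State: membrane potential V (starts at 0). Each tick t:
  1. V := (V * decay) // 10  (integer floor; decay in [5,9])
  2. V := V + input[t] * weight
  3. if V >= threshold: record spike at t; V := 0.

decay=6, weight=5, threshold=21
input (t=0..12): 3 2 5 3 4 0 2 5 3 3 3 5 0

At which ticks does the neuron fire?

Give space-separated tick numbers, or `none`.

t=0: input=3 -> V=15
t=1: input=2 -> V=19
t=2: input=5 -> V=0 FIRE
t=3: input=3 -> V=15
t=4: input=4 -> V=0 FIRE
t=5: input=0 -> V=0
t=6: input=2 -> V=10
t=7: input=5 -> V=0 FIRE
t=8: input=3 -> V=15
t=9: input=3 -> V=0 FIRE
t=10: input=3 -> V=15
t=11: input=5 -> V=0 FIRE
t=12: input=0 -> V=0

Answer: 2 4 7 9 11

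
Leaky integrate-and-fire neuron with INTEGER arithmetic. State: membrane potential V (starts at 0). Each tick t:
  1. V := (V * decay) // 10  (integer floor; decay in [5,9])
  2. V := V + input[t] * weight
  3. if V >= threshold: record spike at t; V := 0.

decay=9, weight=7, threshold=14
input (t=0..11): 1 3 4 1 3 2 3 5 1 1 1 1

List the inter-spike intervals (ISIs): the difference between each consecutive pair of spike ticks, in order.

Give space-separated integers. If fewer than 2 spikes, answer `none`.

Answer: 1 2 1 1 1 3

Derivation:
t=0: input=1 -> V=7
t=1: input=3 -> V=0 FIRE
t=2: input=4 -> V=0 FIRE
t=3: input=1 -> V=7
t=4: input=3 -> V=0 FIRE
t=5: input=2 -> V=0 FIRE
t=6: input=3 -> V=0 FIRE
t=7: input=5 -> V=0 FIRE
t=8: input=1 -> V=7
t=9: input=1 -> V=13
t=10: input=1 -> V=0 FIRE
t=11: input=1 -> V=7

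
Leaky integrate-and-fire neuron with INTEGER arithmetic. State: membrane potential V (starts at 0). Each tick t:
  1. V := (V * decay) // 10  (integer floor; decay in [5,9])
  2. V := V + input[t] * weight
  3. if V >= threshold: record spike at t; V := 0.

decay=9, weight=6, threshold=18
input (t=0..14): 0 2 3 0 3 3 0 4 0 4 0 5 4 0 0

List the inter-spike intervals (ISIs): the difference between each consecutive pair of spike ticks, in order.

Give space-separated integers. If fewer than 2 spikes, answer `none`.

Answer: 2 1 2 2 2 1

Derivation:
t=0: input=0 -> V=0
t=1: input=2 -> V=12
t=2: input=3 -> V=0 FIRE
t=3: input=0 -> V=0
t=4: input=3 -> V=0 FIRE
t=5: input=3 -> V=0 FIRE
t=6: input=0 -> V=0
t=7: input=4 -> V=0 FIRE
t=8: input=0 -> V=0
t=9: input=4 -> V=0 FIRE
t=10: input=0 -> V=0
t=11: input=5 -> V=0 FIRE
t=12: input=4 -> V=0 FIRE
t=13: input=0 -> V=0
t=14: input=0 -> V=0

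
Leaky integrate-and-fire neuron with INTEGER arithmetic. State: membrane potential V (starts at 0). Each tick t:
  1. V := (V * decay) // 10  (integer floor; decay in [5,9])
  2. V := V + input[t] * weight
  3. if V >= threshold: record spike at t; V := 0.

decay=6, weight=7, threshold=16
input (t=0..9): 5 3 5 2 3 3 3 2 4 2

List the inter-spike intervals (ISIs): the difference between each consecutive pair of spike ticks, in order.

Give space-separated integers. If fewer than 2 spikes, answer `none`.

t=0: input=5 -> V=0 FIRE
t=1: input=3 -> V=0 FIRE
t=2: input=5 -> V=0 FIRE
t=3: input=2 -> V=14
t=4: input=3 -> V=0 FIRE
t=5: input=3 -> V=0 FIRE
t=6: input=3 -> V=0 FIRE
t=7: input=2 -> V=14
t=8: input=4 -> V=0 FIRE
t=9: input=2 -> V=14

Answer: 1 1 2 1 1 2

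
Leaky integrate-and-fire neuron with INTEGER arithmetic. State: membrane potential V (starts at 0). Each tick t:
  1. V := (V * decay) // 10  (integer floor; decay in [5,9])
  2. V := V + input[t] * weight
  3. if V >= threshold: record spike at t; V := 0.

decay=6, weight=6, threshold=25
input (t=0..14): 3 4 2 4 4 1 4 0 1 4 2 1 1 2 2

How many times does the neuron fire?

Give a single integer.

t=0: input=3 -> V=18
t=1: input=4 -> V=0 FIRE
t=2: input=2 -> V=12
t=3: input=4 -> V=0 FIRE
t=4: input=4 -> V=24
t=5: input=1 -> V=20
t=6: input=4 -> V=0 FIRE
t=7: input=0 -> V=0
t=8: input=1 -> V=6
t=9: input=4 -> V=0 FIRE
t=10: input=2 -> V=12
t=11: input=1 -> V=13
t=12: input=1 -> V=13
t=13: input=2 -> V=19
t=14: input=2 -> V=23

Answer: 4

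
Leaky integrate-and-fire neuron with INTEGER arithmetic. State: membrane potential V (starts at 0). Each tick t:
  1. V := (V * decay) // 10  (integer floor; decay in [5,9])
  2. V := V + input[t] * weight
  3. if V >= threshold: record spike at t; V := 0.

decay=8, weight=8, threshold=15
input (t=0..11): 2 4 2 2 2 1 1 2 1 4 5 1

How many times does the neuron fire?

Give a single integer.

Answer: 8

Derivation:
t=0: input=2 -> V=0 FIRE
t=1: input=4 -> V=0 FIRE
t=2: input=2 -> V=0 FIRE
t=3: input=2 -> V=0 FIRE
t=4: input=2 -> V=0 FIRE
t=5: input=1 -> V=8
t=6: input=1 -> V=14
t=7: input=2 -> V=0 FIRE
t=8: input=1 -> V=8
t=9: input=4 -> V=0 FIRE
t=10: input=5 -> V=0 FIRE
t=11: input=1 -> V=8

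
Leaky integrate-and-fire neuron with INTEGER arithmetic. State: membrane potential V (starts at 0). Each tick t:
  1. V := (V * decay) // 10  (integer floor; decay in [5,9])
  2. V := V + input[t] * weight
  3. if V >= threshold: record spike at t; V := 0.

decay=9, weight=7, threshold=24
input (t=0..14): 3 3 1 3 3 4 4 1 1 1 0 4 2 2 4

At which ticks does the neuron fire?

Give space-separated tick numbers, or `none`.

t=0: input=3 -> V=21
t=1: input=3 -> V=0 FIRE
t=2: input=1 -> V=7
t=3: input=3 -> V=0 FIRE
t=4: input=3 -> V=21
t=5: input=4 -> V=0 FIRE
t=6: input=4 -> V=0 FIRE
t=7: input=1 -> V=7
t=8: input=1 -> V=13
t=9: input=1 -> V=18
t=10: input=0 -> V=16
t=11: input=4 -> V=0 FIRE
t=12: input=2 -> V=14
t=13: input=2 -> V=0 FIRE
t=14: input=4 -> V=0 FIRE

Answer: 1 3 5 6 11 13 14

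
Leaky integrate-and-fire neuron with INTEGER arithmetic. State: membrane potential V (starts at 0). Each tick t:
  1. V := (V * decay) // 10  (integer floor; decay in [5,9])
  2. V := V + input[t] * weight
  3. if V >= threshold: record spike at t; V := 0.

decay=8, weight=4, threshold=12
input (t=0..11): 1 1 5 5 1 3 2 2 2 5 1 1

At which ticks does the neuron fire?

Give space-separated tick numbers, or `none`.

t=0: input=1 -> V=4
t=1: input=1 -> V=7
t=2: input=5 -> V=0 FIRE
t=3: input=5 -> V=0 FIRE
t=4: input=1 -> V=4
t=5: input=3 -> V=0 FIRE
t=6: input=2 -> V=8
t=7: input=2 -> V=0 FIRE
t=8: input=2 -> V=8
t=9: input=5 -> V=0 FIRE
t=10: input=1 -> V=4
t=11: input=1 -> V=7

Answer: 2 3 5 7 9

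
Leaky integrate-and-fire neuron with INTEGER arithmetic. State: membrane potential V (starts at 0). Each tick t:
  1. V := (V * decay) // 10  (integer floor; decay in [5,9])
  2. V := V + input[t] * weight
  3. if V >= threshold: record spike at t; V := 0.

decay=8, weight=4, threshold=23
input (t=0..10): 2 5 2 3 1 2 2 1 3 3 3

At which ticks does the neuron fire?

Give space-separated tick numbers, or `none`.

Answer: 1 6 9

Derivation:
t=0: input=2 -> V=8
t=1: input=5 -> V=0 FIRE
t=2: input=2 -> V=8
t=3: input=3 -> V=18
t=4: input=1 -> V=18
t=5: input=2 -> V=22
t=6: input=2 -> V=0 FIRE
t=7: input=1 -> V=4
t=8: input=3 -> V=15
t=9: input=3 -> V=0 FIRE
t=10: input=3 -> V=12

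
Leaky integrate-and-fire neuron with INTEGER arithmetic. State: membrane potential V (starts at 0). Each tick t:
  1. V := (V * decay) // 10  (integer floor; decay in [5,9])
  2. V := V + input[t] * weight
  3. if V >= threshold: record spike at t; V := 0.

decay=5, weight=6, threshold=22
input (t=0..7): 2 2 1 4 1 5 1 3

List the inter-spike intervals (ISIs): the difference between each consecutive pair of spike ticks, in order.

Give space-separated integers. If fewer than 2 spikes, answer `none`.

Answer: 2

Derivation:
t=0: input=2 -> V=12
t=1: input=2 -> V=18
t=2: input=1 -> V=15
t=3: input=4 -> V=0 FIRE
t=4: input=1 -> V=6
t=5: input=5 -> V=0 FIRE
t=6: input=1 -> V=6
t=7: input=3 -> V=21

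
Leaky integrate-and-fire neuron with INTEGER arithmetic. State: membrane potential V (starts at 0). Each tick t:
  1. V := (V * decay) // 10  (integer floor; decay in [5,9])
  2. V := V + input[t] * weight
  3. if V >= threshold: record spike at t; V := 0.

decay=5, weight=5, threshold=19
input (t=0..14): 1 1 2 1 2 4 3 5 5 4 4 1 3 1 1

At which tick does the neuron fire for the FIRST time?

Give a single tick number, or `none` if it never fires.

Answer: 5

Derivation:
t=0: input=1 -> V=5
t=1: input=1 -> V=7
t=2: input=2 -> V=13
t=3: input=1 -> V=11
t=4: input=2 -> V=15
t=5: input=4 -> V=0 FIRE
t=6: input=3 -> V=15
t=7: input=5 -> V=0 FIRE
t=8: input=5 -> V=0 FIRE
t=9: input=4 -> V=0 FIRE
t=10: input=4 -> V=0 FIRE
t=11: input=1 -> V=5
t=12: input=3 -> V=17
t=13: input=1 -> V=13
t=14: input=1 -> V=11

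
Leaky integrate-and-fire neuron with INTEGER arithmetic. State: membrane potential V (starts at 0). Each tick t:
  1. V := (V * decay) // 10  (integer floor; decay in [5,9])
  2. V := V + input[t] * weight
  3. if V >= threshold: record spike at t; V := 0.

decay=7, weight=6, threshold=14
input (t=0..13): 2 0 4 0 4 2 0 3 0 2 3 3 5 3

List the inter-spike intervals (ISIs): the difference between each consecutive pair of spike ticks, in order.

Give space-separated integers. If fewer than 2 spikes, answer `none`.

Answer: 2 3 3 1 1 1

Derivation:
t=0: input=2 -> V=12
t=1: input=0 -> V=8
t=2: input=4 -> V=0 FIRE
t=3: input=0 -> V=0
t=4: input=4 -> V=0 FIRE
t=5: input=2 -> V=12
t=6: input=0 -> V=8
t=7: input=3 -> V=0 FIRE
t=8: input=0 -> V=0
t=9: input=2 -> V=12
t=10: input=3 -> V=0 FIRE
t=11: input=3 -> V=0 FIRE
t=12: input=5 -> V=0 FIRE
t=13: input=3 -> V=0 FIRE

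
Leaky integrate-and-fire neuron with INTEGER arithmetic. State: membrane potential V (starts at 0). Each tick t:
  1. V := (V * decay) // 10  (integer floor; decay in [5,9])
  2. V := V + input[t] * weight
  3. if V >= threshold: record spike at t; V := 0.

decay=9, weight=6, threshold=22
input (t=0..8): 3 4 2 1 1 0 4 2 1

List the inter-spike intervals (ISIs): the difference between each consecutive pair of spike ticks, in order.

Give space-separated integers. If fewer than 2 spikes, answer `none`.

t=0: input=3 -> V=18
t=1: input=4 -> V=0 FIRE
t=2: input=2 -> V=12
t=3: input=1 -> V=16
t=4: input=1 -> V=20
t=5: input=0 -> V=18
t=6: input=4 -> V=0 FIRE
t=7: input=2 -> V=12
t=8: input=1 -> V=16

Answer: 5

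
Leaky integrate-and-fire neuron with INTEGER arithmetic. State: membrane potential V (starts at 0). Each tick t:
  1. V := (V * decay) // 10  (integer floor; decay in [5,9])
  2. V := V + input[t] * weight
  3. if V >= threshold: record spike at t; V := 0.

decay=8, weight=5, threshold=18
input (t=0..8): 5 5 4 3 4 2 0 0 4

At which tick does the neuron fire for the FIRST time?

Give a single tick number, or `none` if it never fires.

Answer: 0

Derivation:
t=0: input=5 -> V=0 FIRE
t=1: input=5 -> V=0 FIRE
t=2: input=4 -> V=0 FIRE
t=3: input=3 -> V=15
t=4: input=4 -> V=0 FIRE
t=5: input=2 -> V=10
t=6: input=0 -> V=8
t=7: input=0 -> V=6
t=8: input=4 -> V=0 FIRE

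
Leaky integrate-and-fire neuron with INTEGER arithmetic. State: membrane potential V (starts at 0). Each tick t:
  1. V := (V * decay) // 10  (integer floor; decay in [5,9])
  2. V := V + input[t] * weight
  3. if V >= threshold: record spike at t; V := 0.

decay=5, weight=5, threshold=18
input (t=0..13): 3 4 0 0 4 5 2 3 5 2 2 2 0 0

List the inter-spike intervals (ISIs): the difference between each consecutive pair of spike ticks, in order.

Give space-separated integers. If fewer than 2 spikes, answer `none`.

t=0: input=3 -> V=15
t=1: input=4 -> V=0 FIRE
t=2: input=0 -> V=0
t=3: input=0 -> V=0
t=4: input=4 -> V=0 FIRE
t=5: input=5 -> V=0 FIRE
t=6: input=2 -> V=10
t=7: input=3 -> V=0 FIRE
t=8: input=5 -> V=0 FIRE
t=9: input=2 -> V=10
t=10: input=2 -> V=15
t=11: input=2 -> V=17
t=12: input=0 -> V=8
t=13: input=0 -> V=4

Answer: 3 1 2 1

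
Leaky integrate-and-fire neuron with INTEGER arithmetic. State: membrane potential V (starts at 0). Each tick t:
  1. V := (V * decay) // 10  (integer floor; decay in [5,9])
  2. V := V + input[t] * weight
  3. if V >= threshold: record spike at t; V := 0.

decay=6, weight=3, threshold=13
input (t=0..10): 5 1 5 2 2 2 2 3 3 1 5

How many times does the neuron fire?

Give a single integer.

t=0: input=5 -> V=0 FIRE
t=1: input=1 -> V=3
t=2: input=5 -> V=0 FIRE
t=3: input=2 -> V=6
t=4: input=2 -> V=9
t=5: input=2 -> V=11
t=6: input=2 -> V=12
t=7: input=3 -> V=0 FIRE
t=8: input=3 -> V=9
t=9: input=1 -> V=8
t=10: input=5 -> V=0 FIRE

Answer: 4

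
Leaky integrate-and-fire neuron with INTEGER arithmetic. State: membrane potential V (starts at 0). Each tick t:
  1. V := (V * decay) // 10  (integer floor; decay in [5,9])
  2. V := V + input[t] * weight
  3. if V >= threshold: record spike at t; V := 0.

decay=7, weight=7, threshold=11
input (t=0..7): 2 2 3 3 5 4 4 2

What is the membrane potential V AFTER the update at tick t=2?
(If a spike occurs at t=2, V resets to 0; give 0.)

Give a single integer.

t=0: input=2 -> V=0 FIRE
t=1: input=2 -> V=0 FIRE
t=2: input=3 -> V=0 FIRE
t=3: input=3 -> V=0 FIRE
t=4: input=5 -> V=0 FIRE
t=5: input=4 -> V=0 FIRE
t=6: input=4 -> V=0 FIRE
t=7: input=2 -> V=0 FIRE

Answer: 0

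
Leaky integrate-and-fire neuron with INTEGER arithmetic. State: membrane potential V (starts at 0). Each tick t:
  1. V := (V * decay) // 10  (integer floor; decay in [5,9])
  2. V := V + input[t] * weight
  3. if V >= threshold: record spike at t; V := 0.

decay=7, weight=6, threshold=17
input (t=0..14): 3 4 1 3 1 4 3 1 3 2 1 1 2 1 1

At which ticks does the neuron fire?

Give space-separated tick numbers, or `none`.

t=0: input=3 -> V=0 FIRE
t=1: input=4 -> V=0 FIRE
t=2: input=1 -> V=6
t=3: input=3 -> V=0 FIRE
t=4: input=1 -> V=6
t=5: input=4 -> V=0 FIRE
t=6: input=3 -> V=0 FIRE
t=7: input=1 -> V=6
t=8: input=3 -> V=0 FIRE
t=9: input=2 -> V=12
t=10: input=1 -> V=14
t=11: input=1 -> V=15
t=12: input=2 -> V=0 FIRE
t=13: input=1 -> V=6
t=14: input=1 -> V=10

Answer: 0 1 3 5 6 8 12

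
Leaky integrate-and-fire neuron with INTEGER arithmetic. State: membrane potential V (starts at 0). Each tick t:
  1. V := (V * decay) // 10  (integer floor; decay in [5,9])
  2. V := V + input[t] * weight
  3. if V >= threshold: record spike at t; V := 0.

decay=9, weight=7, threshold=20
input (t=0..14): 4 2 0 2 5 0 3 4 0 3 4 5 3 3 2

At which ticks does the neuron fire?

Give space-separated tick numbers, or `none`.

Answer: 0 3 4 6 7 9 10 11 12 13

Derivation:
t=0: input=4 -> V=0 FIRE
t=1: input=2 -> V=14
t=2: input=0 -> V=12
t=3: input=2 -> V=0 FIRE
t=4: input=5 -> V=0 FIRE
t=5: input=0 -> V=0
t=6: input=3 -> V=0 FIRE
t=7: input=4 -> V=0 FIRE
t=8: input=0 -> V=0
t=9: input=3 -> V=0 FIRE
t=10: input=4 -> V=0 FIRE
t=11: input=5 -> V=0 FIRE
t=12: input=3 -> V=0 FIRE
t=13: input=3 -> V=0 FIRE
t=14: input=2 -> V=14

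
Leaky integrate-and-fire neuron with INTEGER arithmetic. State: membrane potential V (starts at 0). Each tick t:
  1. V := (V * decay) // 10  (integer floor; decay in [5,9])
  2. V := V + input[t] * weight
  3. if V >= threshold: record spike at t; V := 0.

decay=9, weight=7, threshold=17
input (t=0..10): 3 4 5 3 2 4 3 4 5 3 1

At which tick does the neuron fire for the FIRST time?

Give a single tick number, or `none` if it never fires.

t=0: input=3 -> V=0 FIRE
t=1: input=4 -> V=0 FIRE
t=2: input=5 -> V=0 FIRE
t=3: input=3 -> V=0 FIRE
t=4: input=2 -> V=14
t=5: input=4 -> V=0 FIRE
t=6: input=3 -> V=0 FIRE
t=7: input=4 -> V=0 FIRE
t=8: input=5 -> V=0 FIRE
t=9: input=3 -> V=0 FIRE
t=10: input=1 -> V=7

Answer: 0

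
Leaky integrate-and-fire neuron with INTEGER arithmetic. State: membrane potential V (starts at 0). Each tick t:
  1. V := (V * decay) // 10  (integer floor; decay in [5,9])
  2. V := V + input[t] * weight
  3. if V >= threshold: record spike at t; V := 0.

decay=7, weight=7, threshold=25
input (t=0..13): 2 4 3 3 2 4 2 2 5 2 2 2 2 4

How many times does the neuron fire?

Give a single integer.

Answer: 6

Derivation:
t=0: input=2 -> V=14
t=1: input=4 -> V=0 FIRE
t=2: input=3 -> V=21
t=3: input=3 -> V=0 FIRE
t=4: input=2 -> V=14
t=5: input=4 -> V=0 FIRE
t=6: input=2 -> V=14
t=7: input=2 -> V=23
t=8: input=5 -> V=0 FIRE
t=9: input=2 -> V=14
t=10: input=2 -> V=23
t=11: input=2 -> V=0 FIRE
t=12: input=2 -> V=14
t=13: input=4 -> V=0 FIRE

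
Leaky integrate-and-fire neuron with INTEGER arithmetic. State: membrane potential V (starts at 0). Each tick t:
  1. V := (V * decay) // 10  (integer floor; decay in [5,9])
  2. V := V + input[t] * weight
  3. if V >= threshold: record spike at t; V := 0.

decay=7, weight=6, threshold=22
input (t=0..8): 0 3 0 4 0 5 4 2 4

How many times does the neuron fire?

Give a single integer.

Answer: 4

Derivation:
t=0: input=0 -> V=0
t=1: input=3 -> V=18
t=2: input=0 -> V=12
t=3: input=4 -> V=0 FIRE
t=4: input=0 -> V=0
t=5: input=5 -> V=0 FIRE
t=6: input=4 -> V=0 FIRE
t=7: input=2 -> V=12
t=8: input=4 -> V=0 FIRE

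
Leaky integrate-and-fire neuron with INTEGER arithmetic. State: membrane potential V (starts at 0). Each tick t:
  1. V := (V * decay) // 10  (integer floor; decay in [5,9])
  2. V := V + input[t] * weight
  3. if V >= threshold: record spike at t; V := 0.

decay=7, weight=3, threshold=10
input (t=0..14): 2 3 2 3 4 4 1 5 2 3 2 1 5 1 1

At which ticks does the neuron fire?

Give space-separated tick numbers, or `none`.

t=0: input=2 -> V=6
t=1: input=3 -> V=0 FIRE
t=2: input=2 -> V=6
t=3: input=3 -> V=0 FIRE
t=4: input=4 -> V=0 FIRE
t=5: input=4 -> V=0 FIRE
t=6: input=1 -> V=3
t=7: input=5 -> V=0 FIRE
t=8: input=2 -> V=6
t=9: input=3 -> V=0 FIRE
t=10: input=2 -> V=6
t=11: input=1 -> V=7
t=12: input=5 -> V=0 FIRE
t=13: input=1 -> V=3
t=14: input=1 -> V=5

Answer: 1 3 4 5 7 9 12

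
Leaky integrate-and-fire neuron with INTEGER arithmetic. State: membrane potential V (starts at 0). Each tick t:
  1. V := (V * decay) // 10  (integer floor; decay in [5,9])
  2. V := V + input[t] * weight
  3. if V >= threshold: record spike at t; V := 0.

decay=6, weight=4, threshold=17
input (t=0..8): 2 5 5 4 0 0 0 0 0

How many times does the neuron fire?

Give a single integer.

t=0: input=2 -> V=8
t=1: input=5 -> V=0 FIRE
t=2: input=5 -> V=0 FIRE
t=3: input=4 -> V=16
t=4: input=0 -> V=9
t=5: input=0 -> V=5
t=6: input=0 -> V=3
t=7: input=0 -> V=1
t=8: input=0 -> V=0

Answer: 2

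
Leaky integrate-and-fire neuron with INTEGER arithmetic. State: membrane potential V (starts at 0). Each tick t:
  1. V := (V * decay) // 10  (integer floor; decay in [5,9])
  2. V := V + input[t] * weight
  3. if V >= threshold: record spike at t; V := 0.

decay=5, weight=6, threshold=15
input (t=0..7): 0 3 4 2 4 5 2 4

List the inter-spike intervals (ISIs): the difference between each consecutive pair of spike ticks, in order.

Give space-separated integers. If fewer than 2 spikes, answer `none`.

t=0: input=0 -> V=0
t=1: input=3 -> V=0 FIRE
t=2: input=4 -> V=0 FIRE
t=3: input=2 -> V=12
t=4: input=4 -> V=0 FIRE
t=5: input=5 -> V=0 FIRE
t=6: input=2 -> V=12
t=7: input=4 -> V=0 FIRE

Answer: 1 2 1 2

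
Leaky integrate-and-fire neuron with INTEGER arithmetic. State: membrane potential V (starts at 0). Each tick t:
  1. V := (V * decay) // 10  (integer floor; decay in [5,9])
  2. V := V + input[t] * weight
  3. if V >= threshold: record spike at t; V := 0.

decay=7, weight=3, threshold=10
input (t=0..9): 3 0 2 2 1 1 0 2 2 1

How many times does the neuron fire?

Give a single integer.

Answer: 2

Derivation:
t=0: input=3 -> V=9
t=1: input=0 -> V=6
t=2: input=2 -> V=0 FIRE
t=3: input=2 -> V=6
t=4: input=1 -> V=7
t=5: input=1 -> V=7
t=6: input=0 -> V=4
t=7: input=2 -> V=8
t=8: input=2 -> V=0 FIRE
t=9: input=1 -> V=3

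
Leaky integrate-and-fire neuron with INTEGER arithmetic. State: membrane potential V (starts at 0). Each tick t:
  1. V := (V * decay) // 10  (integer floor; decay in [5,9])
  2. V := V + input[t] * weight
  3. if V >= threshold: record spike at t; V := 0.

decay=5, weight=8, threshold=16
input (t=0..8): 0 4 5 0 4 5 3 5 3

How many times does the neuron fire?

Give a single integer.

Answer: 7

Derivation:
t=0: input=0 -> V=0
t=1: input=4 -> V=0 FIRE
t=2: input=5 -> V=0 FIRE
t=3: input=0 -> V=0
t=4: input=4 -> V=0 FIRE
t=5: input=5 -> V=0 FIRE
t=6: input=3 -> V=0 FIRE
t=7: input=5 -> V=0 FIRE
t=8: input=3 -> V=0 FIRE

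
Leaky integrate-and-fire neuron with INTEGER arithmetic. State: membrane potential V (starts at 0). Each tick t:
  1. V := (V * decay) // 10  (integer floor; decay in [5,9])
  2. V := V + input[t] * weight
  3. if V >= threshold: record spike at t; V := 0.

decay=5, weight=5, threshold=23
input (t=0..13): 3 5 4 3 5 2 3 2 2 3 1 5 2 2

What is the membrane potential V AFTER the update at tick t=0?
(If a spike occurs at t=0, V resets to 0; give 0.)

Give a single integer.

Answer: 15

Derivation:
t=0: input=3 -> V=15
t=1: input=5 -> V=0 FIRE
t=2: input=4 -> V=20
t=3: input=3 -> V=0 FIRE
t=4: input=5 -> V=0 FIRE
t=5: input=2 -> V=10
t=6: input=3 -> V=20
t=7: input=2 -> V=20
t=8: input=2 -> V=20
t=9: input=3 -> V=0 FIRE
t=10: input=1 -> V=5
t=11: input=5 -> V=0 FIRE
t=12: input=2 -> V=10
t=13: input=2 -> V=15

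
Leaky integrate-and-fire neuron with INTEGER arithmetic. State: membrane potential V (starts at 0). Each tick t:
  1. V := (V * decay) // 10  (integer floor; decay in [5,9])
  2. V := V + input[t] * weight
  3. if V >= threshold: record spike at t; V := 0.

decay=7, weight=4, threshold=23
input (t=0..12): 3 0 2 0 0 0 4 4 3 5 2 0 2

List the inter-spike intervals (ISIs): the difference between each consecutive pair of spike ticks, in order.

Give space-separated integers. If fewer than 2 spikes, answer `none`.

Answer: 2

Derivation:
t=0: input=3 -> V=12
t=1: input=0 -> V=8
t=2: input=2 -> V=13
t=3: input=0 -> V=9
t=4: input=0 -> V=6
t=5: input=0 -> V=4
t=6: input=4 -> V=18
t=7: input=4 -> V=0 FIRE
t=8: input=3 -> V=12
t=9: input=5 -> V=0 FIRE
t=10: input=2 -> V=8
t=11: input=0 -> V=5
t=12: input=2 -> V=11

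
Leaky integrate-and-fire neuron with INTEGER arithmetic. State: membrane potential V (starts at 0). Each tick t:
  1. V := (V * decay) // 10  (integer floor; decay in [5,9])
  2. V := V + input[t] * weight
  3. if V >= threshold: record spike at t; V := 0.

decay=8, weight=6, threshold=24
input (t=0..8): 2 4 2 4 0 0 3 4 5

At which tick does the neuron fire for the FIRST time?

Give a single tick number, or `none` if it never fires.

Answer: 1

Derivation:
t=0: input=2 -> V=12
t=1: input=4 -> V=0 FIRE
t=2: input=2 -> V=12
t=3: input=4 -> V=0 FIRE
t=4: input=0 -> V=0
t=5: input=0 -> V=0
t=6: input=3 -> V=18
t=7: input=4 -> V=0 FIRE
t=8: input=5 -> V=0 FIRE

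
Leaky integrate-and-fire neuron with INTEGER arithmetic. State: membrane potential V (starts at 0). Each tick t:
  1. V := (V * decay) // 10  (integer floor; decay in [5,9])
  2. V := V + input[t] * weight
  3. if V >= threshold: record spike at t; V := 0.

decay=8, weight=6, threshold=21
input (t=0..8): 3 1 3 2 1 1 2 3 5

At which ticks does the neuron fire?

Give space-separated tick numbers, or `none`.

Answer: 2 6 8

Derivation:
t=0: input=3 -> V=18
t=1: input=1 -> V=20
t=2: input=3 -> V=0 FIRE
t=3: input=2 -> V=12
t=4: input=1 -> V=15
t=5: input=1 -> V=18
t=6: input=2 -> V=0 FIRE
t=7: input=3 -> V=18
t=8: input=5 -> V=0 FIRE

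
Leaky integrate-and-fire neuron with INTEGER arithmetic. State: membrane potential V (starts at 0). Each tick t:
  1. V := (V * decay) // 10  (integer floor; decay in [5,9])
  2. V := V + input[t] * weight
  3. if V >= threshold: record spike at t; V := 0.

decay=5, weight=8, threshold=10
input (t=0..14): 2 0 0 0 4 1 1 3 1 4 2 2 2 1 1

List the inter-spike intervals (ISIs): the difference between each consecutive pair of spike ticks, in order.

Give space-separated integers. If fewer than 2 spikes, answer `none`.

Answer: 4 2 1 2 1 1 1 2

Derivation:
t=0: input=2 -> V=0 FIRE
t=1: input=0 -> V=0
t=2: input=0 -> V=0
t=3: input=0 -> V=0
t=4: input=4 -> V=0 FIRE
t=5: input=1 -> V=8
t=6: input=1 -> V=0 FIRE
t=7: input=3 -> V=0 FIRE
t=8: input=1 -> V=8
t=9: input=4 -> V=0 FIRE
t=10: input=2 -> V=0 FIRE
t=11: input=2 -> V=0 FIRE
t=12: input=2 -> V=0 FIRE
t=13: input=1 -> V=8
t=14: input=1 -> V=0 FIRE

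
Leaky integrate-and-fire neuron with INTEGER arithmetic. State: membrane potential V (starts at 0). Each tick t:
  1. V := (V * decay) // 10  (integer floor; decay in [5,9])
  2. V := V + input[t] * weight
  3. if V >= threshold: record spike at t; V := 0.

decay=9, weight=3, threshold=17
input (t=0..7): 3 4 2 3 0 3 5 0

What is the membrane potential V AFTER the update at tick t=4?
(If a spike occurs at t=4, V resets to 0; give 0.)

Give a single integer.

t=0: input=3 -> V=9
t=1: input=4 -> V=0 FIRE
t=2: input=2 -> V=6
t=3: input=3 -> V=14
t=4: input=0 -> V=12
t=5: input=3 -> V=0 FIRE
t=6: input=5 -> V=15
t=7: input=0 -> V=13

Answer: 12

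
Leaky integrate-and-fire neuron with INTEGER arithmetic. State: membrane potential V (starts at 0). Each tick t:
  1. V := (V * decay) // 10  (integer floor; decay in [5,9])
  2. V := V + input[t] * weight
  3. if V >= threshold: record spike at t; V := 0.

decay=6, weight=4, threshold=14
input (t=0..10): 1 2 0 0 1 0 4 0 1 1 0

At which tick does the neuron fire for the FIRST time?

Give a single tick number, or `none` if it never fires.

Answer: 6

Derivation:
t=0: input=1 -> V=4
t=1: input=2 -> V=10
t=2: input=0 -> V=6
t=3: input=0 -> V=3
t=4: input=1 -> V=5
t=5: input=0 -> V=3
t=6: input=4 -> V=0 FIRE
t=7: input=0 -> V=0
t=8: input=1 -> V=4
t=9: input=1 -> V=6
t=10: input=0 -> V=3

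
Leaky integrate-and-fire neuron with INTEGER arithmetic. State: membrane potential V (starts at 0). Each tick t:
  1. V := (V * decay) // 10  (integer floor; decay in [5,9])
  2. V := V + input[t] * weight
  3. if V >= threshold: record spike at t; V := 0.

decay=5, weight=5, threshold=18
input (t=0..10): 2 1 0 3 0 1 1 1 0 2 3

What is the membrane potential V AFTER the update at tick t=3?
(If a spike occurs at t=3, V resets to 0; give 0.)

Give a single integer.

t=0: input=2 -> V=10
t=1: input=1 -> V=10
t=2: input=0 -> V=5
t=3: input=3 -> V=17
t=4: input=0 -> V=8
t=5: input=1 -> V=9
t=6: input=1 -> V=9
t=7: input=1 -> V=9
t=8: input=0 -> V=4
t=9: input=2 -> V=12
t=10: input=3 -> V=0 FIRE

Answer: 17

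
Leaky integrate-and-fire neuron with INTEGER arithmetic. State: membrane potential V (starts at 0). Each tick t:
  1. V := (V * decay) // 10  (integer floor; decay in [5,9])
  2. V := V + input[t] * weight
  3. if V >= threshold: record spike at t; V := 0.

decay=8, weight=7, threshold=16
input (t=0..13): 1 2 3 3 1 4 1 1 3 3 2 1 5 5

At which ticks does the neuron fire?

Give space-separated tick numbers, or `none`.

Answer: 1 2 3 5 8 9 11 12 13

Derivation:
t=0: input=1 -> V=7
t=1: input=2 -> V=0 FIRE
t=2: input=3 -> V=0 FIRE
t=3: input=3 -> V=0 FIRE
t=4: input=1 -> V=7
t=5: input=4 -> V=0 FIRE
t=6: input=1 -> V=7
t=7: input=1 -> V=12
t=8: input=3 -> V=0 FIRE
t=9: input=3 -> V=0 FIRE
t=10: input=2 -> V=14
t=11: input=1 -> V=0 FIRE
t=12: input=5 -> V=0 FIRE
t=13: input=5 -> V=0 FIRE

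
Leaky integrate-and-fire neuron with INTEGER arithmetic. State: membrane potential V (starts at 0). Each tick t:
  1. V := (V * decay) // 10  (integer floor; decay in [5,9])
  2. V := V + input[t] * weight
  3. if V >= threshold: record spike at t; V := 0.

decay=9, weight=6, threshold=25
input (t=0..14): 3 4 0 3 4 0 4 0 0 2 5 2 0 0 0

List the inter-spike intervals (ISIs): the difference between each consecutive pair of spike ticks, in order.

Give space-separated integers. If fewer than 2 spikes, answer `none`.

Answer: 3 5 1

Derivation:
t=0: input=3 -> V=18
t=1: input=4 -> V=0 FIRE
t=2: input=0 -> V=0
t=3: input=3 -> V=18
t=4: input=4 -> V=0 FIRE
t=5: input=0 -> V=0
t=6: input=4 -> V=24
t=7: input=0 -> V=21
t=8: input=0 -> V=18
t=9: input=2 -> V=0 FIRE
t=10: input=5 -> V=0 FIRE
t=11: input=2 -> V=12
t=12: input=0 -> V=10
t=13: input=0 -> V=9
t=14: input=0 -> V=8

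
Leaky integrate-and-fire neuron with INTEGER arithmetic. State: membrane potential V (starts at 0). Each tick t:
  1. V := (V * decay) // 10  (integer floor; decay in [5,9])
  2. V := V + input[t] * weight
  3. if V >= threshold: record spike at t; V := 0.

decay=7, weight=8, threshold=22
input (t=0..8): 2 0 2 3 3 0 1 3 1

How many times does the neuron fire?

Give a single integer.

Answer: 4

Derivation:
t=0: input=2 -> V=16
t=1: input=0 -> V=11
t=2: input=2 -> V=0 FIRE
t=3: input=3 -> V=0 FIRE
t=4: input=3 -> V=0 FIRE
t=5: input=0 -> V=0
t=6: input=1 -> V=8
t=7: input=3 -> V=0 FIRE
t=8: input=1 -> V=8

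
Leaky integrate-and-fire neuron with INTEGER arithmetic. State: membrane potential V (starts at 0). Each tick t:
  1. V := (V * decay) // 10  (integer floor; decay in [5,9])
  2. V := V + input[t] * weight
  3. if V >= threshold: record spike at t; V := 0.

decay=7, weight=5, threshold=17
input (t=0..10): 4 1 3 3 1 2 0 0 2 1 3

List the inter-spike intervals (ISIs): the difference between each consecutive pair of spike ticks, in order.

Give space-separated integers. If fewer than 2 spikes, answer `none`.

Answer: 2 3 5

Derivation:
t=0: input=4 -> V=0 FIRE
t=1: input=1 -> V=5
t=2: input=3 -> V=0 FIRE
t=3: input=3 -> V=15
t=4: input=1 -> V=15
t=5: input=2 -> V=0 FIRE
t=6: input=0 -> V=0
t=7: input=0 -> V=0
t=8: input=2 -> V=10
t=9: input=1 -> V=12
t=10: input=3 -> V=0 FIRE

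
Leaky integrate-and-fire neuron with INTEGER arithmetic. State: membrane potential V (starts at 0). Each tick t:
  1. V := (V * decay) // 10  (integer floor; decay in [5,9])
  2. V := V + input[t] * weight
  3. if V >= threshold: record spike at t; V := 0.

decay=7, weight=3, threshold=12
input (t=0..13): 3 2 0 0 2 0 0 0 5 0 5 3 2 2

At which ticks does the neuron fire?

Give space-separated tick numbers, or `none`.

t=0: input=3 -> V=9
t=1: input=2 -> V=0 FIRE
t=2: input=0 -> V=0
t=3: input=0 -> V=0
t=4: input=2 -> V=6
t=5: input=0 -> V=4
t=6: input=0 -> V=2
t=7: input=0 -> V=1
t=8: input=5 -> V=0 FIRE
t=9: input=0 -> V=0
t=10: input=5 -> V=0 FIRE
t=11: input=3 -> V=9
t=12: input=2 -> V=0 FIRE
t=13: input=2 -> V=6

Answer: 1 8 10 12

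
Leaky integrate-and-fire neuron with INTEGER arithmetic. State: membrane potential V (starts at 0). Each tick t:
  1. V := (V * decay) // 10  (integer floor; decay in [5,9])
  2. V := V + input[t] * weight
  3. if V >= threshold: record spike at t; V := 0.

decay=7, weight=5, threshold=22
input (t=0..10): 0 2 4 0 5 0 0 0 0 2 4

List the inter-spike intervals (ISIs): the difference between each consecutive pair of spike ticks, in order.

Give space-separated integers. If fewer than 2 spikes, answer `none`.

Answer: 2 6

Derivation:
t=0: input=0 -> V=0
t=1: input=2 -> V=10
t=2: input=4 -> V=0 FIRE
t=3: input=0 -> V=0
t=4: input=5 -> V=0 FIRE
t=5: input=0 -> V=0
t=6: input=0 -> V=0
t=7: input=0 -> V=0
t=8: input=0 -> V=0
t=9: input=2 -> V=10
t=10: input=4 -> V=0 FIRE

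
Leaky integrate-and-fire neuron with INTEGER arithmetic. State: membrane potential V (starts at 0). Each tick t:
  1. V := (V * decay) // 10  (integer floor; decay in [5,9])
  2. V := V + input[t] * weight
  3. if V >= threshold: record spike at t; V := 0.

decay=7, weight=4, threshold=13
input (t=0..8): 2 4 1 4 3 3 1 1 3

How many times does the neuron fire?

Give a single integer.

t=0: input=2 -> V=8
t=1: input=4 -> V=0 FIRE
t=2: input=1 -> V=4
t=3: input=4 -> V=0 FIRE
t=4: input=3 -> V=12
t=5: input=3 -> V=0 FIRE
t=6: input=1 -> V=4
t=7: input=1 -> V=6
t=8: input=3 -> V=0 FIRE

Answer: 4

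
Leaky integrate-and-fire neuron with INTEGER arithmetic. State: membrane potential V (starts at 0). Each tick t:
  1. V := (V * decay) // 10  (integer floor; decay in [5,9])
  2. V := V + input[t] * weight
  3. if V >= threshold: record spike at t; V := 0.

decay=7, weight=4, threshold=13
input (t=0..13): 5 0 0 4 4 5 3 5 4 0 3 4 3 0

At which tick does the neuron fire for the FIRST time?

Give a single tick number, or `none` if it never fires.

t=0: input=5 -> V=0 FIRE
t=1: input=0 -> V=0
t=2: input=0 -> V=0
t=3: input=4 -> V=0 FIRE
t=4: input=4 -> V=0 FIRE
t=5: input=5 -> V=0 FIRE
t=6: input=3 -> V=12
t=7: input=5 -> V=0 FIRE
t=8: input=4 -> V=0 FIRE
t=9: input=0 -> V=0
t=10: input=3 -> V=12
t=11: input=4 -> V=0 FIRE
t=12: input=3 -> V=12
t=13: input=0 -> V=8

Answer: 0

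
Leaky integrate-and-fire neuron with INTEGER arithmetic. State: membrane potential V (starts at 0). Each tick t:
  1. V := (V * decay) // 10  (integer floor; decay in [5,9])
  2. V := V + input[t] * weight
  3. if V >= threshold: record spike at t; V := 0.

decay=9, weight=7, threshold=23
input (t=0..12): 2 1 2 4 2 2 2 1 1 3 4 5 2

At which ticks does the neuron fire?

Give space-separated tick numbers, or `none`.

t=0: input=2 -> V=14
t=1: input=1 -> V=19
t=2: input=2 -> V=0 FIRE
t=3: input=4 -> V=0 FIRE
t=4: input=2 -> V=14
t=5: input=2 -> V=0 FIRE
t=6: input=2 -> V=14
t=7: input=1 -> V=19
t=8: input=1 -> V=0 FIRE
t=9: input=3 -> V=21
t=10: input=4 -> V=0 FIRE
t=11: input=5 -> V=0 FIRE
t=12: input=2 -> V=14

Answer: 2 3 5 8 10 11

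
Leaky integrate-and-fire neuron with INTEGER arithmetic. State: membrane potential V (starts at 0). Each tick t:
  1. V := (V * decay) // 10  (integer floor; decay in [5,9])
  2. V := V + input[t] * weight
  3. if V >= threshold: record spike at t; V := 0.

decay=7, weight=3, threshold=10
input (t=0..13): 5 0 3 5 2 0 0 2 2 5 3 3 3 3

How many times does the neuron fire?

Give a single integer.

Answer: 6

Derivation:
t=0: input=5 -> V=0 FIRE
t=1: input=0 -> V=0
t=2: input=3 -> V=9
t=3: input=5 -> V=0 FIRE
t=4: input=2 -> V=6
t=5: input=0 -> V=4
t=6: input=0 -> V=2
t=7: input=2 -> V=7
t=8: input=2 -> V=0 FIRE
t=9: input=5 -> V=0 FIRE
t=10: input=3 -> V=9
t=11: input=3 -> V=0 FIRE
t=12: input=3 -> V=9
t=13: input=3 -> V=0 FIRE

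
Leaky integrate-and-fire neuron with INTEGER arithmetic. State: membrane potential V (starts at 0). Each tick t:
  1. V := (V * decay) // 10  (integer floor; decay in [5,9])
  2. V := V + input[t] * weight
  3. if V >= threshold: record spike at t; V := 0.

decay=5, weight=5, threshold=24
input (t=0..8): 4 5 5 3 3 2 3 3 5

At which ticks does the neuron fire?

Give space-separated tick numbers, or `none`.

Answer: 1 2 6 8

Derivation:
t=0: input=4 -> V=20
t=1: input=5 -> V=0 FIRE
t=2: input=5 -> V=0 FIRE
t=3: input=3 -> V=15
t=4: input=3 -> V=22
t=5: input=2 -> V=21
t=6: input=3 -> V=0 FIRE
t=7: input=3 -> V=15
t=8: input=5 -> V=0 FIRE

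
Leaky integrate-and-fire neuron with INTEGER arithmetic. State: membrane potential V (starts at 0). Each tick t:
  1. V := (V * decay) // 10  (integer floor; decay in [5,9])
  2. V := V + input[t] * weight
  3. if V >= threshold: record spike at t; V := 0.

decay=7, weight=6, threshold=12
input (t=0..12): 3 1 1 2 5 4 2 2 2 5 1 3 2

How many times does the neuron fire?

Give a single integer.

Answer: 10

Derivation:
t=0: input=3 -> V=0 FIRE
t=1: input=1 -> V=6
t=2: input=1 -> V=10
t=3: input=2 -> V=0 FIRE
t=4: input=5 -> V=0 FIRE
t=5: input=4 -> V=0 FIRE
t=6: input=2 -> V=0 FIRE
t=7: input=2 -> V=0 FIRE
t=8: input=2 -> V=0 FIRE
t=9: input=5 -> V=0 FIRE
t=10: input=1 -> V=6
t=11: input=3 -> V=0 FIRE
t=12: input=2 -> V=0 FIRE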